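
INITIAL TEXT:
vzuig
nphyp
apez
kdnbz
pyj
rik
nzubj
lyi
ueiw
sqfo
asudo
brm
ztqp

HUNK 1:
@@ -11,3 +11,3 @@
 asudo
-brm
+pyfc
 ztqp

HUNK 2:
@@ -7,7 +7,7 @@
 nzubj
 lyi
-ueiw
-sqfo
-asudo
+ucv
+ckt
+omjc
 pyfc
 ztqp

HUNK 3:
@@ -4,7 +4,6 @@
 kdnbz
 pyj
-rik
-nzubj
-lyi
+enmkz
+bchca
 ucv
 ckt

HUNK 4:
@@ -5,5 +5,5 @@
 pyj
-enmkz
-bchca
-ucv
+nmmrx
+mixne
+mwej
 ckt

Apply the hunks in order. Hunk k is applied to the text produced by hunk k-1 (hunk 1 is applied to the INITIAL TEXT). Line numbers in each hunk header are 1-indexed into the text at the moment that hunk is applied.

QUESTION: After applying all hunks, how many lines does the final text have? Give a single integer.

Answer: 12

Derivation:
Hunk 1: at line 11 remove [brm] add [pyfc] -> 13 lines: vzuig nphyp apez kdnbz pyj rik nzubj lyi ueiw sqfo asudo pyfc ztqp
Hunk 2: at line 7 remove [ueiw,sqfo,asudo] add [ucv,ckt,omjc] -> 13 lines: vzuig nphyp apez kdnbz pyj rik nzubj lyi ucv ckt omjc pyfc ztqp
Hunk 3: at line 4 remove [rik,nzubj,lyi] add [enmkz,bchca] -> 12 lines: vzuig nphyp apez kdnbz pyj enmkz bchca ucv ckt omjc pyfc ztqp
Hunk 4: at line 5 remove [enmkz,bchca,ucv] add [nmmrx,mixne,mwej] -> 12 lines: vzuig nphyp apez kdnbz pyj nmmrx mixne mwej ckt omjc pyfc ztqp
Final line count: 12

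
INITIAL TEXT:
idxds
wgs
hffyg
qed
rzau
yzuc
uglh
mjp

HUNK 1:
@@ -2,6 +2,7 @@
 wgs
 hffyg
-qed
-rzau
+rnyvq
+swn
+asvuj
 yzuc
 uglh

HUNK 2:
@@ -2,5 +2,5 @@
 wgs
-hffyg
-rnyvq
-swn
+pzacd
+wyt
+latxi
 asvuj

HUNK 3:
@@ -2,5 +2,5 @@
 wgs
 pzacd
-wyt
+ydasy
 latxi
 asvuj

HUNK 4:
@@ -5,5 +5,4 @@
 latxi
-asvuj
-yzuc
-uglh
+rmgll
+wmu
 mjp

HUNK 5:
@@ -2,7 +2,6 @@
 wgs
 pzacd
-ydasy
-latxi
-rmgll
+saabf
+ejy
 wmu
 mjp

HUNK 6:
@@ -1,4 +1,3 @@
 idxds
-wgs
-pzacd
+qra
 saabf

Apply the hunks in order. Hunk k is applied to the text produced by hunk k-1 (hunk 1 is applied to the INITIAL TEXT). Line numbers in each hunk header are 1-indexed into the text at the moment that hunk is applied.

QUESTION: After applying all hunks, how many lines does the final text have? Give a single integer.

Answer: 6

Derivation:
Hunk 1: at line 2 remove [qed,rzau] add [rnyvq,swn,asvuj] -> 9 lines: idxds wgs hffyg rnyvq swn asvuj yzuc uglh mjp
Hunk 2: at line 2 remove [hffyg,rnyvq,swn] add [pzacd,wyt,latxi] -> 9 lines: idxds wgs pzacd wyt latxi asvuj yzuc uglh mjp
Hunk 3: at line 2 remove [wyt] add [ydasy] -> 9 lines: idxds wgs pzacd ydasy latxi asvuj yzuc uglh mjp
Hunk 4: at line 5 remove [asvuj,yzuc,uglh] add [rmgll,wmu] -> 8 lines: idxds wgs pzacd ydasy latxi rmgll wmu mjp
Hunk 5: at line 2 remove [ydasy,latxi,rmgll] add [saabf,ejy] -> 7 lines: idxds wgs pzacd saabf ejy wmu mjp
Hunk 6: at line 1 remove [wgs,pzacd] add [qra] -> 6 lines: idxds qra saabf ejy wmu mjp
Final line count: 6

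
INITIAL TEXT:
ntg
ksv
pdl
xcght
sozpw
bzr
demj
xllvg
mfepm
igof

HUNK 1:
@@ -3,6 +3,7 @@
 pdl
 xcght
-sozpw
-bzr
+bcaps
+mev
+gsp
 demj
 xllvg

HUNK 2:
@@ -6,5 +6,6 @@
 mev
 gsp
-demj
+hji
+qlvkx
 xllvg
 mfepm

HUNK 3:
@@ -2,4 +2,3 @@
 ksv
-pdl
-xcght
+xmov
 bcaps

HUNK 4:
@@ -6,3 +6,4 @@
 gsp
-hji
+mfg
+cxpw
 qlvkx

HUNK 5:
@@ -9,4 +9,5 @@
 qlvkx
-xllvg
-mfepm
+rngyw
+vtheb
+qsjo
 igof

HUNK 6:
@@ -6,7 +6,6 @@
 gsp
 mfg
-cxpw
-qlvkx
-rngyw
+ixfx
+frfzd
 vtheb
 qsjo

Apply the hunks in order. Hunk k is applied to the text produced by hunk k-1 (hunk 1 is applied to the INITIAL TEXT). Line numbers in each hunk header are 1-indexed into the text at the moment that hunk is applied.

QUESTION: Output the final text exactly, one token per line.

Hunk 1: at line 3 remove [sozpw,bzr] add [bcaps,mev,gsp] -> 11 lines: ntg ksv pdl xcght bcaps mev gsp demj xllvg mfepm igof
Hunk 2: at line 6 remove [demj] add [hji,qlvkx] -> 12 lines: ntg ksv pdl xcght bcaps mev gsp hji qlvkx xllvg mfepm igof
Hunk 3: at line 2 remove [pdl,xcght] add [xmov] -> 11 lines: ntg ksv xmov bcaps mev gsp hji qlvkx xllvg mfepm igof
Hunk 4: at line 6 remove [hji] add [mfg,cxpw] -> 12 lines: ntg ksv xmov bcaps mev gsp mfg cxpw qlvkx xllvg mfepm igof
Hunk 5: at line 9 remove [xllvg,mfepm] add [rngyw,vtheb,qsjo] -> 13 lines: ntg ksv xmov bcaps mev gsp mfg cxpw qlvkx rngyw vtheb qsjo igof
Hunk 6: at line 6 remove [cxpw,qlvkx,rngyw] add [ixfx,frfzd] -> 12 lines: ntg ksv xmov bcaps mev gsp mfg ixfx frfzd vtheb qsjo igof

Answer: ntg
ksv
xmov
bcaps
mev
gsp
mfg
ixfx
frfzd
vtheb
qsjo
igof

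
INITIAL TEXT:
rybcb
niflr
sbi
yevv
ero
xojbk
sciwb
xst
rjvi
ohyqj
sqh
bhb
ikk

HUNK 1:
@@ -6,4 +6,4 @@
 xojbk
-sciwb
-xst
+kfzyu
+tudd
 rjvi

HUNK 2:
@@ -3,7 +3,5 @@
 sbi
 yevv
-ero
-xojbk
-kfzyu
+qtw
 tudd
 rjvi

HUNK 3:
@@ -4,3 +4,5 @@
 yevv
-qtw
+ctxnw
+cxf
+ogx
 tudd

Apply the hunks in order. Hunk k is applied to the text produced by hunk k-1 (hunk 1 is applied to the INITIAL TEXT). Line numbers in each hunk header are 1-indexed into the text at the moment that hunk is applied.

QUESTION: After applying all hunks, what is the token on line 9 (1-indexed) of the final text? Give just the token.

Hunk 1: at line 6 remove [sciwb,xst] add [kfzyu,tudd] -> 13 lines: rybcb niflr sbi yevv ero xojbk kfzyu tudd rjvi ohyqj sqh bhb ikk
Hunk 2: at line 3 remove [ero,xojbk,kfzyu] add [qtw] -> 11 lines: rybcb niflr sbi yevv qtw tudd rjvi ohyqj sqh bhb ikk
Hunk 3: at line 4 remove [qtw] add [ctxnw,cxf,ogx] -> 13 lines: rybcb niflr sbi yevv ctxnw cxf ogx tudd rjvi ohyqj sqh bhb ikk
Final line 9: rjvi

Answer: rjvi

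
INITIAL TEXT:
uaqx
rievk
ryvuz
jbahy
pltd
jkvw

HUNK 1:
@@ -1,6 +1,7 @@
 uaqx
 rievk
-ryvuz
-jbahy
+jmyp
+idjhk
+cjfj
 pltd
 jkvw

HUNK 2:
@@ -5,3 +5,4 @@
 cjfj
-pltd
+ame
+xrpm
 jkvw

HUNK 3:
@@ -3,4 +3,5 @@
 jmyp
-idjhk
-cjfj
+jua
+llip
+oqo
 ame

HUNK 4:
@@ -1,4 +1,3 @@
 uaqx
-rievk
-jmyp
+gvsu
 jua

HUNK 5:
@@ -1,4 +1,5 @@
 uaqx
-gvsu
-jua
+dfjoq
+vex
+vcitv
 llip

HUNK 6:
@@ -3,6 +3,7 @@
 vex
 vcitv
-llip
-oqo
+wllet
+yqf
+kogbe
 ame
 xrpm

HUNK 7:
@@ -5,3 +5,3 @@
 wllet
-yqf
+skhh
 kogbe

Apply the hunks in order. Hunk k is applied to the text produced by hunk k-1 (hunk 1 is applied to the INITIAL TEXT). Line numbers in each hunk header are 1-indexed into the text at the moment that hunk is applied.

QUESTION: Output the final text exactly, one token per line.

Hunk 1: at line 1 remove [ryvuz,jbahy] add [jmyp,idjhk,cjfj] -> 7 lines: uaqx rievk jmyp idjhk cjfj pltd jkvw
Hunk 2: at line 5 remove [pltd] add [ame,xrpm] -> 8 lines: uaqx rievk jmyp idjhk cjfj ame xrpm jkvw
Hunk 3: at line 3 remove [idjhk,cjfj] add [jua,llip,oqo] -> 9 lines: uaqx rievk jmyp jua llip oqo ame xrpm jkvw
Hunk 4: at line 1 remove [rievk,jmyp] add [gvsu] -> 8 lines: uaqx gvsu jua llip oqo ame xrpm jkvw
Hunk 5: at line 1 remove [gvsu,jua] add [dfjoq,vex,vcitv] -> 9 lines: uaqx dfjoq vex vcitv llip oqo ame xrpm jkvw
Hunk 6: at line 3 remove [llip,oqo] add [wllet,yqf,kogbe] -> 10 lines: uaqx dfjoq vex vcitv wllet yqf kogbe ame xrpm jkvw
Hunk 7: at line 5 remove [yqf] add [skhh] -> 10 lines: uaqx dfjoq vex vcitv wllet skhh kogbe ame xrpm jkvw

Answer: uaqx
dfjoq
vex
vcitv
wllet
skhh
kogbe
ame
xrpm
jkvw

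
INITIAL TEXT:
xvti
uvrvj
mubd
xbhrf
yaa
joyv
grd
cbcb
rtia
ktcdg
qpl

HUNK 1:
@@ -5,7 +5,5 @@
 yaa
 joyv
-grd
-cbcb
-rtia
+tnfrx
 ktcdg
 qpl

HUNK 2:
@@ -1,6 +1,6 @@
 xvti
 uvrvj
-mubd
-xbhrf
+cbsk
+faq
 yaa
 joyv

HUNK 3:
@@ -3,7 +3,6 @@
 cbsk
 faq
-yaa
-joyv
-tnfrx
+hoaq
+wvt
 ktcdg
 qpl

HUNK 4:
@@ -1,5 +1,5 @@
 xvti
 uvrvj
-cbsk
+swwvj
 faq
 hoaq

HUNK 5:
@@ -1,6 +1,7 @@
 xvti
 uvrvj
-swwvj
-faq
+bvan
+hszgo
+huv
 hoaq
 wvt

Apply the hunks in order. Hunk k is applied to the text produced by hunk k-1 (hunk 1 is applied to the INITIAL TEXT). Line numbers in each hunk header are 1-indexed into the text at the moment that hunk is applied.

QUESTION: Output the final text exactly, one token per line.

Answer: xvti
uvrvj
bvan
hszgo
huv
hoaq
wvt
ktcdg
qpl

Derivation:
Hunk 1: at line 5 remove [grd,cbcb,rtia] add [tnfrx] -> 9 lines: xvti uvrvj mubd xbhrf yaa joyv tnfrx ktcdg qpl
Hunk 2: at line 1 remove [mubd,xbhrf] add [cbsk,faq] -> 9 lines: xvti uvrvj cbsk faq yaa joyv tnfrx ktcdg qpl
Hunk 3: at line 3 remove [yaa,joyv,tnfrx] add [hoaq,wvt] -> 8 lines: xvti uvrvj cbsk faq hoaq wvt ktcdg qpl
Hunk 4: at line 1 remove [cbsk] add [swwvj] -> 8 lines: xvti uvrvj swwvj faq hoaq wvt ktcdg qpl
Hunk 5: at line 1 remove [swwvj,faq] add [bvan,hszgo,huv] -> 9 lines: xvti uvrvj bvan hszgo huv hoaq wvt ktcdg qpl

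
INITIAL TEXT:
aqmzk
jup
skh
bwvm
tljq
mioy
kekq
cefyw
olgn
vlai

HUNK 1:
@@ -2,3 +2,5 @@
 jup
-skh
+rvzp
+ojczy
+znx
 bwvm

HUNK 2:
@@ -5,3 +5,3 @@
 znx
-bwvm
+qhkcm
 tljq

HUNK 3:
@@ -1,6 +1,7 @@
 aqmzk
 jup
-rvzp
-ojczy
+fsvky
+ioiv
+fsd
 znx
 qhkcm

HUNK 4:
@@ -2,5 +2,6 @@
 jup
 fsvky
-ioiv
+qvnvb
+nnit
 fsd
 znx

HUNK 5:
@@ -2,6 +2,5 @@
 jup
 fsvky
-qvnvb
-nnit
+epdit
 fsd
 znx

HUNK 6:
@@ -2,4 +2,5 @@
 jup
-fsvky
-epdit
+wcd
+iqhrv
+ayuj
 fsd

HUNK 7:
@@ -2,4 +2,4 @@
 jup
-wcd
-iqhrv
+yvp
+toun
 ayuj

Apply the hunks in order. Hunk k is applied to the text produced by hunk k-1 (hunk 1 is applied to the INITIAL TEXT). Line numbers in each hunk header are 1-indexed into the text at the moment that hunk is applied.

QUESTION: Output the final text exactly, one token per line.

Answer: aqmzk
jup
yvp
toun
ayuj
fsd
znx
qhkcm
tljq
mioy
kekq
cefyw
olgn
vlai

Derivation:
Hunk 1: at line 2 remove [skh] add [rvzp,ojczy,znx] -> 12 lines: aqmzk jup rvzp ojczy znx bwvm tljq mioy kekq cefyw olgn vlai
Hunk 2: at line 5 remove [bwvm] add [qhkcm] -> 12 lines: aqmzk jup rvzp ojczy znx qhkcm tljq mioy kekq cefyw olgn vlai
Hunk 3: at line 1 remove [rvzp,ojczy] add [fsvky,ioiv,fsd] -> 13 lines: aqmzk jup fsvky ioiv fsd znx qhkcm tljq mioy kekq cefyw olgn vlai
Hunk 4: at line 2 remove [ioiv] add [qvnvb,nnit] -> 14 lines: aqmzk jup fsvky qvnvb nnit fsd znx qhkcm tljq mioy kekq cefyw olgn vlai
Hunk 5: at line 2 remove [qvnvb,nnit] add [epdit] -> 13 lines: aqmzk jup fsvky epdit fsd znx qhkcm tljq mioy kekq cefyw olgn vlai
Hunk 6: at line 2 remove [fsvky,epdit] add [wcd,iqhrv,ayuj] -> 14 lines: aqmzk jup wcd iqhrv ayuj fsd znx qhkcm tljq mioy kekq cefyw olgn vlai
Hunk 7: at line 2 remove [wcd,iqhrv] add [yvp,toun] -> 14 lines: aqmzk jup yvp toun ayuj fsd znx qhkcm tljq mioy kekq cefyw olgn vlai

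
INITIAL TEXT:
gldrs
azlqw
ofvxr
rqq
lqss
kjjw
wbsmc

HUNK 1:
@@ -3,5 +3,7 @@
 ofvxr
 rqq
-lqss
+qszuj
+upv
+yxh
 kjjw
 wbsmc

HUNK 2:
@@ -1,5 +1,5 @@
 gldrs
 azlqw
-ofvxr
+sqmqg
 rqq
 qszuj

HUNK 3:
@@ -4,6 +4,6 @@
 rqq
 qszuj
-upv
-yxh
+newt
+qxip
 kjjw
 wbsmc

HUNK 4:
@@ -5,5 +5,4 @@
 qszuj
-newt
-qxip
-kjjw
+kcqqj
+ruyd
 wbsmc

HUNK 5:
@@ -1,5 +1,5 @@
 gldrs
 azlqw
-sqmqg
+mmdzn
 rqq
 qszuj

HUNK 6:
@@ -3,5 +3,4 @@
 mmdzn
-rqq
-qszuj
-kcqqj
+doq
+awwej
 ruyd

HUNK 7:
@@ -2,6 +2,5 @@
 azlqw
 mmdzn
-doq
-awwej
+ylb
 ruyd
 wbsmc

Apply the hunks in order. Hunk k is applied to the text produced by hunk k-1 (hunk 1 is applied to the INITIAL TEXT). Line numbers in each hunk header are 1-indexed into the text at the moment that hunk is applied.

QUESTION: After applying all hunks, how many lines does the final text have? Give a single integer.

Hunk 1: at line 3 remove [lqss] add [qszuj,upv,yxh] -> 9 lines: gldrs azlqw ofvxr rqq qszuj upv yxh kjjw wbsmc
Hunk 2: at line 1 remove [ofvxr] add [sqmqg] -> 9 lines: gldrs azlqw sqmqg rqq qszuj upv yxh kjjw wbsmc
Hunk 3: at line 4 remove [upv,yxh] add [newt,qxip] -> 9 lines: gldrs azlqw sqmqg rqq qszuj newt qxip kjjw wbsmc
Hunk 4: at line 5 remove [newt,qxip,kjjw] add [kcqqj,ruyd] -> 8 lines: gldrs azlqw sqmqg rqq qszuj kcqqj ruyd wbsmc
Hunk 5: at line 1 remove [sqmqg] add [mmdzn] -> 8 lines: gldrs azlqw mmdzn rqq qszuj kcqqj ruyd wbsmc
Hunk 6: at line 3 remove [rqq,qszuj,kcqqj] add [doq,awwej] -> 7 lines: gldrs azlqw mmdzn doq awwej ruyd wbsmc
Hunk 7: at line 2 remove [doq,awwej] add [ylb] -> 6 lines: gldrs azlqw mmdzn ylb ruyd wbsmc
Final line count: 6

Answer: 6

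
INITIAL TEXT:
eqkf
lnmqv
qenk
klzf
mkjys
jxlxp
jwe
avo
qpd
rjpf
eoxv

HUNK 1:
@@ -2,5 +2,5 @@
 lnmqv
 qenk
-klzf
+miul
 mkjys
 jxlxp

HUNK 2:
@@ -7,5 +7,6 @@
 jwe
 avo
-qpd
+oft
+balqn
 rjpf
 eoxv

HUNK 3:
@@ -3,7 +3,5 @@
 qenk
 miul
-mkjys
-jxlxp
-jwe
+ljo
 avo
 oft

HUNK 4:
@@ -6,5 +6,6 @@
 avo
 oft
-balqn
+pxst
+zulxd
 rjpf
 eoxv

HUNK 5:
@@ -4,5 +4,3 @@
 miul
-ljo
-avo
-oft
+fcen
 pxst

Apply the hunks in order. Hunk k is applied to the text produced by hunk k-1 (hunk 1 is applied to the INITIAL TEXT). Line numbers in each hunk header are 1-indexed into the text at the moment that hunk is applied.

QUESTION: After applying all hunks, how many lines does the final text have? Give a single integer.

Hunk 1: at line 2 remove [klzf] add [miul] -> 11 lines: eqkf lnmqv qenk miul mkjys jxlxp jwe avo qpd rjpf eoxv
Hunk 2: at line 7 remove [qpd] add [oft,balqn] -> 12 lines: eqkf lnmqv qenk miul mkjys jxlxp jwe avo oft balqn rjpf eoxv
Hunk 3: at line 3 remove [mkjys,jxlxp,jwe] add [ljo] -> 10 lines: eqkf lnmqv qenk miul ljo avo oft balqn rjpf eoxv
Hunk 4: at line 6 remove [balqn] add [pxst,zulxd] -> 11 lines: eqkf lnmqv qenk miul ljo avo oft pxst zulxd rjpf eoxv
Hunk 5: at line 4 remove [ljo,avo,oft] add [fcen] -> 9 lines: eqkf lnmqv qenk miul fcen pxst zulxd rjpf eoxv
Final line count: 9

Answer: 9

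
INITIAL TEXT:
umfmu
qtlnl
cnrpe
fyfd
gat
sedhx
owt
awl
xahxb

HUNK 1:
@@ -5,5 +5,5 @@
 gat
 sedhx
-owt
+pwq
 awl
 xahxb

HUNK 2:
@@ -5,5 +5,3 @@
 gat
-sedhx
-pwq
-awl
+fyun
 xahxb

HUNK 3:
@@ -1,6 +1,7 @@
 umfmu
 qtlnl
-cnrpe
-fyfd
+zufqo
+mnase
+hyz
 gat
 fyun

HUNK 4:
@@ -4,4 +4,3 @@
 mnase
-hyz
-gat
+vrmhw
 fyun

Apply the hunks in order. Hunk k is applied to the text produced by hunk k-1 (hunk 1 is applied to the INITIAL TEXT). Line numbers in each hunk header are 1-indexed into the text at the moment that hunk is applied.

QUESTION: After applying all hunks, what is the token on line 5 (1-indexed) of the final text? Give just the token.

Hunk 1: at line 5 remove [owt] add [pwq] -> 9 lines: umfmu qtlnl cnrpe fyfd gat sedhx pwq awl xahxb
Hunk 2: at line 5 remove [sedhx,pwq,awl] add [fyun] -> 7 lines: umfmu qtlnl cnrpe fyfd gat fyun xahxb
Hunk 3: at line 1 remove [cnrpe,fyfd] add [zufqo,mnase,hyz] -> 8 lines: umfmu qtlnl zufqo mnase hyz gat fyun xahxb
Hunk 4: at line 4 remove [hyz,gat] add [vrmhw] -> 7 lines: umfmu qtlnl zufqo mnase vrmhw fyun xahxb
Final line 5: vrmhw

Answer: vrmhw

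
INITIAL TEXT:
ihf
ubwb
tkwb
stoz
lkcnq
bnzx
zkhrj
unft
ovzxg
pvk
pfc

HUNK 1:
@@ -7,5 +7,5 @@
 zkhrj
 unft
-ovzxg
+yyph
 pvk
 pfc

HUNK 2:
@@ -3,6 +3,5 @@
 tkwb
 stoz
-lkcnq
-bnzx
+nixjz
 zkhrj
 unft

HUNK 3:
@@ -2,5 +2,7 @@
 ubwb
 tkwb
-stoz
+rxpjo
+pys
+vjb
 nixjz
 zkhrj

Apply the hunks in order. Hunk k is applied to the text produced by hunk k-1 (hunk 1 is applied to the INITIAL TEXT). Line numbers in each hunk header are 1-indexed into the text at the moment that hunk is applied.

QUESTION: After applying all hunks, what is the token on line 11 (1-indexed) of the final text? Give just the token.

Hunk 1: at line 7 remove [ovzxg] add [yyph] -> 11 lines: ihf ubwb tkwb stoz lkcnq bnzx zkhrj unft yyph pvk pfc
Hunk 2: at line 3 remove [lkcnq,bnzx] add [nixjz] -> 10 lines: ihf ubwb tkwb stoz nixjz zkhrj unft yyph pvk pfc
Hunk 3: at line 2 remove [stoz] add [rxpjo,pys,vjb] -> 12 lines: ihf ubwb tkwb rxpjo pys vjb nixjz zkhrj unft yyph pvk pfc
Final line 11: pvk

Answer: pvk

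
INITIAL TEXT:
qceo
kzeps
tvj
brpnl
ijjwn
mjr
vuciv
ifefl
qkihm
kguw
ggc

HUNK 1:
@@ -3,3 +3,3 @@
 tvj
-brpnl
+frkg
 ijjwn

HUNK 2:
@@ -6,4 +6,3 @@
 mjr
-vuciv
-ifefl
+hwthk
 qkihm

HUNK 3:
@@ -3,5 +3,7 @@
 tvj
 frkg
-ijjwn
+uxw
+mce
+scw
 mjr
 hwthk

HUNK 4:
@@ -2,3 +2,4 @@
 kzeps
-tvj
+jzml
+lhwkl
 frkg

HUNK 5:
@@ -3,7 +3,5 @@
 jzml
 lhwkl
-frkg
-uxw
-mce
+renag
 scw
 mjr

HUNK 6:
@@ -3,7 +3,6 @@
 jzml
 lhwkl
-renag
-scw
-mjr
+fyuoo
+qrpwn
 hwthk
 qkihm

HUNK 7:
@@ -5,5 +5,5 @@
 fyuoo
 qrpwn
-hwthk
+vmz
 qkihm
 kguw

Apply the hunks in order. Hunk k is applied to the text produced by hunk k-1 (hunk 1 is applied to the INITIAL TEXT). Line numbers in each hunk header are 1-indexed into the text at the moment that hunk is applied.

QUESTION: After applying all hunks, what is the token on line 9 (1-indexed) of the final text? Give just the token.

Hunk 1: at line 3 remove [brpnl] add [frkg] -> 11 lines: qceo kzeps tvj frkg ijjwn mjr vuciv ifefl qkihm kguw ggc
Hunk 2: at line 6 remove [vuciv,ifefl] add [hwthk] -> 10 lines: qceo kzeps tvj frkg ijjwn mjr hwthk qkihm kguw ggc
Hunk 3: at line 3 remove [ijjwn] add [uxw,mce,scw] -> 12 lines: qceo kzeps tvj frkg uxw mce scw mjr hwthk qkihm kguw ggc
Hunk 4: at line 2 remove [tvj] add [jzml,lhwkl] -> 13 lines: qceo kzeps jzml lhwkl frkg uxw mce scw mjr hwthk qkihm kguw ggc
Hunk 5: at line 3 remove [frkg,uxw,mce] add [renag] -> 11 lines: qceo kzeps jzml lhwkl renag scw mjr hwthk qkihm kguw ggc
Hunk 6: at line 3 remove [renag,scw,mjr] add [fyuoo,qrpwn] -> 10 lines: qceo kzeps jzml lhwkl fyuoo qrpwn hwthk qkihm kguw ggc
Hunk 7: at line 5 remove [hwthk] add [vmz] -> 10 lines: qceo kzeps jzml lhwkl fyuoo qrpwn vmz qkihm kguw ggc
Final line 9: kguw

Answer: kguw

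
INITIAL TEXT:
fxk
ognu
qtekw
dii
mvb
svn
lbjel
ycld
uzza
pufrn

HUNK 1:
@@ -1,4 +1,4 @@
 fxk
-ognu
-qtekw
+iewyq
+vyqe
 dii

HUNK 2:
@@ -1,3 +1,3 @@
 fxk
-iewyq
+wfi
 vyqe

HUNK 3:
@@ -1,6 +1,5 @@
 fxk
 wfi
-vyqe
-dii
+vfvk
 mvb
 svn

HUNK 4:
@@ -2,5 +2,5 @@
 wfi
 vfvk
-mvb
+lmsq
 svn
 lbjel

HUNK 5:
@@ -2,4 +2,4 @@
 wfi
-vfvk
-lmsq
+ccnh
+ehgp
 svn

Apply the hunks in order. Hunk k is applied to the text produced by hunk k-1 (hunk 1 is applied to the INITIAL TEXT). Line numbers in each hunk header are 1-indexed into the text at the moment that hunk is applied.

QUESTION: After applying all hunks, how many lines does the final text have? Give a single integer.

Answer: 9

Derivation:
Hunk 1: at line 1 remove [ognu,qtekw] add [iewyq,vyqe] -> 10 lines: fxk iewyq vyqe dii mvb svn lbjel ycld uzza pufrn
Hunk 2: at line 1 remove [iewyq] add [wfi] -> 10 lines: fxk wfi vyqe dii mvb svn lbjel ycld uzza pufrn
Hunk 3: at line 1 remove [vyqe,dii] add [vfvk] -> 9 lines: fxk wfi vfvk mvb svn lbjel ycld uzza pufrn
Hunk 4: at line 2 remove [mvb] add [lmsq] -> 9 lines: fxk wfi vfvk lmsq svn lbjel ycld uzza pufrn
Hunk 5: at line 2 remove [vfvk,lmsq] add [ccnh,ehgp] -> 9 lines: fxk wfi ccnh ehgp svn lbjel ycld uzza pufrn
Final line count: 9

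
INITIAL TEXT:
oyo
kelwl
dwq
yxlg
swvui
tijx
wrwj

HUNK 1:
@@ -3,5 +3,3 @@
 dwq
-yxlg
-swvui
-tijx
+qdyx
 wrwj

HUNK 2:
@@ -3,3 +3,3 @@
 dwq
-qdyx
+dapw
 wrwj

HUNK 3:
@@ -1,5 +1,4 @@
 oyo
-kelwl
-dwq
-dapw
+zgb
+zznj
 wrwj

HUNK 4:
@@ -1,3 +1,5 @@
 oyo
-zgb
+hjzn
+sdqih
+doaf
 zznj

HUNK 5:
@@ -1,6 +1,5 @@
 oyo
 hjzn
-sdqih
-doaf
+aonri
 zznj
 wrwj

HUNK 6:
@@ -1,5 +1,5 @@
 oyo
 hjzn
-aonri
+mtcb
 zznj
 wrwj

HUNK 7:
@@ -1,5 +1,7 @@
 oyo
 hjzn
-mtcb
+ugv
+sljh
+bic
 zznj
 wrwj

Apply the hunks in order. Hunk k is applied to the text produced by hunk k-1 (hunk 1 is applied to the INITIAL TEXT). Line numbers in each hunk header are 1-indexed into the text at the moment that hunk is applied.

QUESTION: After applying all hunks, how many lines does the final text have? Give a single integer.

Hunk 1: at line 3 remove [yxlg,swvui,tijx] add [qdyx] -> 5 lines: oyo kelwl dwq qdyx wrwj
Hunk 2: at line 3 remove [qdyx] add [dapw] -> 5 lines: oyo kelwl dwq dapw wrwj
Hunk 3: at line 1 remove [kelwl,dwq,dapw] add [zgb,zznj] -> 4 lines: oyo zgb zznj wrwj
Hunk 4: at line 1 remove [zgb] add [hjzn,sdqih,doaf] -> 6 lines: oyo hjzn sdqih doaf zznj wrwj
Hunk 5: at line 1 remove [sdqih,doaf] add [aonri] -> 5 lines: oyo hjzn aonri zznj wrwj
Hunk 6: at line 1 remove [aonri] add [mtcb] -> 5 lines: oyo hjzn mtcb zznj wrwj
Hunk 7: at line 1 remove [mtcb] add [ugv,sljh,bic] -> 7 lines: oyo hjzn ugv sljh bic zznj wrwj
Final line count: 7

Answer: 7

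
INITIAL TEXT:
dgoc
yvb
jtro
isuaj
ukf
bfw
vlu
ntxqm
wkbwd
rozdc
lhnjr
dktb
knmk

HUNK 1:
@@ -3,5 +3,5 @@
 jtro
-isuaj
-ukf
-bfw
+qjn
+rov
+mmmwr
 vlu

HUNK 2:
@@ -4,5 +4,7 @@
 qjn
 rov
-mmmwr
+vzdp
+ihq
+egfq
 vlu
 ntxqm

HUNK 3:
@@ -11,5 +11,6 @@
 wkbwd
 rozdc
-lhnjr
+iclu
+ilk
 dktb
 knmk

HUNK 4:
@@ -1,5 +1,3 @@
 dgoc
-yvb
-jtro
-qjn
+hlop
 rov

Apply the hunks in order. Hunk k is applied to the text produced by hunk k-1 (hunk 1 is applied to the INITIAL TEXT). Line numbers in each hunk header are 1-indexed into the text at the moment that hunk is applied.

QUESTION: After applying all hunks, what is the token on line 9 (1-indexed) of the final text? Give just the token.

Answer: wkbwd

Derivation:
Hunk 1: at line 3 remove [isuaj,ukf,bfw] add [qjn,rov,mmmwr] -> 13 lines: dgoc yvb jtro qjn rov mmmwr vlu ntxqm wkbwd rozdc lhnjr dktb knmk
Hunk 2: at line 4 remove [mmmwr] add [vzdp,ihq,egfq] -> 15 lines: dgoc yvb jtro qjn rov vzdp ihq egfq vlu ntxqm wkbwd rozdc lhnjr dktb knmk
Hunk 3: at line 11 remove [lhnjr] add [iclu,ilk] -> 16 lines: dgoc yvb jtro qjn rov vzdp ihq egfq vlu ntxqm wkbwd rozdc iclu ilk dktb knmk
Hunk 4: at line 1 remove [yvb,jtro,qjn] add [hlop] -> 14 lines: dgoc hlop rov vzdp ihq egfq vlu ntxqm wkbwd rozdc iclu ilk dktb knmk
Final line 9: wkbwd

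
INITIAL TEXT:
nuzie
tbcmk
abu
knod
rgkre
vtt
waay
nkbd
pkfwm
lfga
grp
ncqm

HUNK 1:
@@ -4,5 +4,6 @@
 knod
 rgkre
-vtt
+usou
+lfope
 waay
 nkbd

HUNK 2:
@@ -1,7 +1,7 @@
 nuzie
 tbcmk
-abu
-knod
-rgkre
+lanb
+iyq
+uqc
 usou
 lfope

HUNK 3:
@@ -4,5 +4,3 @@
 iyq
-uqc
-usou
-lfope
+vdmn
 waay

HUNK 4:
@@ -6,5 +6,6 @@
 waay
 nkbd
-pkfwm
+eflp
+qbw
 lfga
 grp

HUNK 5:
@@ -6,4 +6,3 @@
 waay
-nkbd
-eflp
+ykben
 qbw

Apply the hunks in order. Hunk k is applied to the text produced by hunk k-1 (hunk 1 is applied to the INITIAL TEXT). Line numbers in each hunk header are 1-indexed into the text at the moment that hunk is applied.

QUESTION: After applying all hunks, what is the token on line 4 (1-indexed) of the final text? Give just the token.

Hunk 1: at line 4 remove [vtt] add [usou,lfope] -> 13 lines: nuzie tbcmk abu knod rgkre usou lfope waay nkbd pkfwm lfga grp ncqm
Hunk 2: at line 1 remove [abu,knod,rgkre] add [lanb,iyq,uqc] -> 13 lines: nuzie tbcmk lanb iyq uqc usou lfope waay nkbd pkfwm lfga grp ncqm
Hunk 3: at line 4 remove [uqc,usou,lfope] add [vdmn] -> 11 lines: nuzie tbcmk lanb iyq vdmn waay nkbd pkfwm lfga grp ncqm
Hunk 4: at line 6 remove [pkfwm] add [eflp,qbw] -> 12 lines: nuzie tbcmk lanb iyq vdmn waay nkbd eflp qbw lfga grp ncqm
Hunk 5: at line 6 remove [nkbd,eflp] add [ykben] -> 11 lines: nuzie tbcmk lanb iyq vdmn waay ykben qbw lfga grp ncqm
Final line 4: iyq

Answer: iyq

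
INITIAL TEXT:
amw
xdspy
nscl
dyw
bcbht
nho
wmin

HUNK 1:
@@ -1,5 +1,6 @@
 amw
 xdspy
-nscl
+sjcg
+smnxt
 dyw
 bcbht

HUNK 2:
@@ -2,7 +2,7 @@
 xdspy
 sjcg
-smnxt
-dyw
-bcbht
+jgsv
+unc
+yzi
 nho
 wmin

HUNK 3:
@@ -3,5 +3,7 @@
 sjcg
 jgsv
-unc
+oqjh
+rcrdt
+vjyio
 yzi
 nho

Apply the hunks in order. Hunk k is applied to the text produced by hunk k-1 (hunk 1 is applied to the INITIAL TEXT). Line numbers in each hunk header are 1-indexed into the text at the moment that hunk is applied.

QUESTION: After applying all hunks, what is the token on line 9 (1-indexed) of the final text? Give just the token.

Hunk 1: at line 1 remove [nscl] add [sjcg,smnxt] -> 8 lines: amw xdspy sjcg smnxt dyw bcbht nho wmin
Hunk 2: at line 2 remove [smnxt,dyw,bcbht] add [jgsv,unc,yzi] -> 8 lines: amw xdspy sjcg jgsv unc yzi nho wmin
Hunk 3: at line 3 remove [unc] add [oqjh,rcrdt,vjyio] -> 10 lines: amw xdspy sjcg jgsv oqjh rcrdt vjyio yzi nho wmin
Final line 9: nho

Answer: nho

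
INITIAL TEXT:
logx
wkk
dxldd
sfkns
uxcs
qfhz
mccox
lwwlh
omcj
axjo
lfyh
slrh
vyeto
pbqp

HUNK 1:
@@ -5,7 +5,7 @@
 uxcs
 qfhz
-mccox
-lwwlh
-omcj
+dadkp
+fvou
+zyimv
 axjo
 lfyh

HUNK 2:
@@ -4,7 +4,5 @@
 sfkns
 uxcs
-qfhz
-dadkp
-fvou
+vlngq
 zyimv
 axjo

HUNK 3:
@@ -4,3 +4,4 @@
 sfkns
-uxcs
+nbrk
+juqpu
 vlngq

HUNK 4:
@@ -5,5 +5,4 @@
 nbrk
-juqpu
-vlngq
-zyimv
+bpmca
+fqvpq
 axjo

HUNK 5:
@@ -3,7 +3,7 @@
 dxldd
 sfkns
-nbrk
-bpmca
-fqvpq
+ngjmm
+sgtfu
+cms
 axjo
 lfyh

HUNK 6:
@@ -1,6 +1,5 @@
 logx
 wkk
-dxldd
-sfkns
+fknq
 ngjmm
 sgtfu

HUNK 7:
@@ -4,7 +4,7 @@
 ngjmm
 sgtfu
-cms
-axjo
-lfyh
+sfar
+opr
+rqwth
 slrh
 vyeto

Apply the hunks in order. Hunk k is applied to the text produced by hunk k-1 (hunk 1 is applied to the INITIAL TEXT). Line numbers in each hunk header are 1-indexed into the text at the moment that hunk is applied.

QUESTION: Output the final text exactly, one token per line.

Hunk 1: at line 5 remove [mccox,lwwlh,omcj] add [dadkp,fvou,zyimv] -> 14 lines: logx wkk dxldd sfkns uxcs qfhz dadkp fvou zyimv axjo lfyh slrh vyeto pbqp
Hunk 2: at line 4 remove [qfhz,dadkp,fvou] add [vlngq] -> 12 lines: logx wkk dxldd sfkns uxcs vlngq zyimv axjo lfyh slrh vyeto pbqp
Hunk 3: at line 4 remove [uxcs] add [nbrk,juqpu] -> 13 lines: logx wkk dxldd sfkns nbrk juqpu vlngq zyimv axjo lfyh slrh vyeto pbqp
Hunk 4: at line 5 remove [juqpu,vlngq,zyimv] add [bpmca,fqvpq] -> 12 lines: logx wkk dxldd sfkns nbrk bpmca fqvpq axjo lfyh slrh vyeto pbqp
Hunk 5: at line 3 remove [nbrk,bpmca,fqvpq] add [ngjmm,sgtfu,cms] -> 12 lines: logx wkk dxldd sfkns ngjmm sgtfu cms axjo lfyh slrh vyeto pbqp
Hunk 6: at line 1 remove [dxldd,sfkns] add [fknq] -> 11 lines: logx wkk fknq ngjmm sgtfu cms axjo lfyh slrh vyeto pbqp
Hunk 7: at line 4 remove [cms,axjo,lfyh] add [sfar,opr,rqwth] -> 11 lines: logx wkk fknq ngjmm sgtfu sfar opr rqwth slrh vyeto pbqp

Answer: logx
wkk
fknq
ngjmm
sgtfu
sfar
opr
rqwth
slrh
vyeto
pbqp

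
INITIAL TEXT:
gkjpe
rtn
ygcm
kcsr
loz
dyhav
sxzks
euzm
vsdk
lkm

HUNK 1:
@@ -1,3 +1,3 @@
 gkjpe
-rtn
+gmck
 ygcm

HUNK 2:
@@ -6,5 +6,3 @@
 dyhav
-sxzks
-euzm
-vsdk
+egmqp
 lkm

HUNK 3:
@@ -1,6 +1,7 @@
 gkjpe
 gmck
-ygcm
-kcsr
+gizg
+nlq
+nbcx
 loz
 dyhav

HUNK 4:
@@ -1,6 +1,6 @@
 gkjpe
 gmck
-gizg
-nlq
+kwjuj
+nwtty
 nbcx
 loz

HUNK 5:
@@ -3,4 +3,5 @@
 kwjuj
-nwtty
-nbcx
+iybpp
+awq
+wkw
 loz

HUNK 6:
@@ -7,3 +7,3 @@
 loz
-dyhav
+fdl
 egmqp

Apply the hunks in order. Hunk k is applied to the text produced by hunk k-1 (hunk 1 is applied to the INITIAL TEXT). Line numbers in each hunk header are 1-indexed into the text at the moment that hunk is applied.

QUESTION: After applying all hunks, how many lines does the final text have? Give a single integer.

Answer: 10

Derivation:
Hunk 1: at line 1 remove [rtn] add [gmck] -> 10 lines: gkjpe gmck ygcm kcsr loz dyhav sxzks euzm vsdk lkm
Hunk 2: at line 6 remove [sxzks,euzm,vsdk] add [egmqp] -> 8 lines: gkjpe gmck ygcm kcsr loz dyhav egmqp lkm
Hunk 3: at line 1 remove [ygcm,kcsr] add [gizg,nlq,nbcx] -> 9 lines: gkjpe gmck gizg nlq nbcx loz dyhav egmqp lkm
Hunk 4: at line 1 remove [gizg,nlq] add [kwjuj,nwtty] -> 9 lines: gkjpe gmck kwjuj nwtty nbcx loz dyhav egmqp lkm
Hunk 5: at line 3 remove [nwtty,nbcx] add [iybpp,awq,wkw] -> 10 lines: gkjpe gmck kwjuj iybpp awq wkw loz dyhav egmqp lkm
Hunk 6: at line 7 remove [dyhav] add [fdl] -> 10 lines: gkjpe gmck kwjuj iybpp awq wkw loz fdl egmqp lkm
Final line count: 10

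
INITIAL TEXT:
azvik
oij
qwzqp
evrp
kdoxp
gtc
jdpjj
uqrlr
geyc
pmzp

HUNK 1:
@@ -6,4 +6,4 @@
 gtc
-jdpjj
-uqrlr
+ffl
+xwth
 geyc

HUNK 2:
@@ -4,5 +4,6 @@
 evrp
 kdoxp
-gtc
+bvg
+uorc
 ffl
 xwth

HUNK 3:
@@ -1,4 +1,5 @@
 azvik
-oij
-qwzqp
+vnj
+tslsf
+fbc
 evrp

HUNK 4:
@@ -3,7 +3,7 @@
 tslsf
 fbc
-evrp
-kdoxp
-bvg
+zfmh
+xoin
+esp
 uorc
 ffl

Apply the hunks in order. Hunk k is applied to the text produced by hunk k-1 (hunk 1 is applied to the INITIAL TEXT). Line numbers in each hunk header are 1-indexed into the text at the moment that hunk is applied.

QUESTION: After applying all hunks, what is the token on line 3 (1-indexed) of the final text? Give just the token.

Answer: tslsf

Derivation:
Hunk 1: at line 6 remove [jdpjj,uqrlr] add [ffl,xwth] -> 10 lines: azvik oij qwzqp evrp kdoxp gtc ffl xwth geyc pmzp
Hunk 2: at line 4 remove [gtc] add [bvg,uorc] -> 11 lines: azvik oij qwzqp evrp kdoxp bvg uorc ffl xwth geyc pmzp
Hunk 3: at line 1 remove [oij,qwzqp] add [vnj,tslsf,fbc] -> 12 lines: azvik vnj tslsf fbc evrp kdoxp bvg uorc ffl xwth geyc pmzp
Hunk 4: at line 3 remove [evrp,kdoxp,bvg] add [zfmh,xoin,esp] -> 12 lines: azvik vnj tslsf fbc zfmh xoin esp uorc ffl xwth geyc pmzp
Final line 3: tslsf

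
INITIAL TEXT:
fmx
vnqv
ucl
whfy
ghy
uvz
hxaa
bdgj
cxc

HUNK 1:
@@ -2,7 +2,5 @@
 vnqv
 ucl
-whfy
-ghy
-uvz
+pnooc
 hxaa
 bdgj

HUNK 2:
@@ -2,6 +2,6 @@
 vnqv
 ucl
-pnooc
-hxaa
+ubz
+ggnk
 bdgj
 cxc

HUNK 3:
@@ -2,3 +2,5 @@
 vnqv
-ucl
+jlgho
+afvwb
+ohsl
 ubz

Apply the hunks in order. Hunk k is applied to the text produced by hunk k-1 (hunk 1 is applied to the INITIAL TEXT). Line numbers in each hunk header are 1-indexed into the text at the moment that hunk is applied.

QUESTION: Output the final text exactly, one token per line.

Hunk 1: at line 2 remove [whfy,ghy,uvz] add [pnooc] -> 7 lines: fmx vnqv ucl pnooc hxaa bdgj cxc
Hunk 2: at line 2 remove [pnooc,hxaa] add [ubz,ggnk] -> 7 lines: fmx vnqv ucl ubz ggnk bdgj cxc
Hunk 3: at line 2 remove [ucl] add [jlgho,afvwb,ohsl] -> 9 lines: fmx vnqv jlgho afvwb ohsl ubz ggnk bdgj cxc

Answer: fmx
vnqv
jlgho
afvwb
ohsl
ubz
ggnk
bdgj
cxc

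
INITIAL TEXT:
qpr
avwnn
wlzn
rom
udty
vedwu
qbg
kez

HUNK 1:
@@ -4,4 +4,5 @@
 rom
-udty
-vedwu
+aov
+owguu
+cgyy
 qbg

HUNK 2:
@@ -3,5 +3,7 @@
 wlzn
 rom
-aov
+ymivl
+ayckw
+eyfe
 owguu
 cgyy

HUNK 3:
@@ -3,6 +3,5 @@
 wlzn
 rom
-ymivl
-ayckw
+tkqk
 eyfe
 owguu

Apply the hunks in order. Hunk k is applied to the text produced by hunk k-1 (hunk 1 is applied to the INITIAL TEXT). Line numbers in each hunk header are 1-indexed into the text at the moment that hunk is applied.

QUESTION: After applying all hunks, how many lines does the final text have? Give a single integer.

Hunk 1: at line 4 remove [udty,vedwu] add [aov,owguu,cgyy] -> 9 lines: qpr avwnn wlzn rom aov owguu cgyy qbg kez
Hunk 2: at line 3 remove [aov] add [ymivl,ayckw,eyfe] -> 11 lines: qpr avwnn wlzn rom ymivl ayckw eyfe owguu cgyy qbg kez
Hunk 3: at line 3 remove [ymivl,ayckw] add [tkqk] -> 10 lines: qpr avwnn wlzn rom tkqk eyfe owguu cgyy qbg kez
Final line count: 10

Answer: 10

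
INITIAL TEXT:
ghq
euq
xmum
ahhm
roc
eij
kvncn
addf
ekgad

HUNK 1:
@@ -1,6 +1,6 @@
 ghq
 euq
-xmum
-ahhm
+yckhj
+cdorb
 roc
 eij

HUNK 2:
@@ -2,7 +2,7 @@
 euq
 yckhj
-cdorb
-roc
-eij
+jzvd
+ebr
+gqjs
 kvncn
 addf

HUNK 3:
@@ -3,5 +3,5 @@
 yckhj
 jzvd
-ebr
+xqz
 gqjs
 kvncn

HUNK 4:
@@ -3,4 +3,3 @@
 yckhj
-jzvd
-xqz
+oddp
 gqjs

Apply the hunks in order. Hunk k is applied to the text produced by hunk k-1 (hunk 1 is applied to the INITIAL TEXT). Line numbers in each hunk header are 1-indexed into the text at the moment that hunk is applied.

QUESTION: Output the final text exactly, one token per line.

Hunk 1: at line 1 remove [xmum,ahhm] add [yckhj,cdorb] -> 9 lines: ghq euq yckhj cdorb roc eij kvncn addf ekgad
Hunk 2: at line 2 remove [cdorb,roc,eij] add [jzvd,ebr,gqjs] -> 9 lines: ghq euq yckhj jzvd ebr gqjs kvncn addf ekgad
Hunk 3: at line 3 remove [ebr] add [xqz] -> 9 lines: ghq euq yckhj jzvd xqz gqjs kvncn addf ekgad
Hunk 4: at line 3 remove [jzvd,xqz] add [oddp] -> 8 lines: ghq euq yckhj oddp gqjs kvncn addf ekgad

Answer: ghq
euq
yckhj
oddp
gqjs
kvncn
addf
ekgad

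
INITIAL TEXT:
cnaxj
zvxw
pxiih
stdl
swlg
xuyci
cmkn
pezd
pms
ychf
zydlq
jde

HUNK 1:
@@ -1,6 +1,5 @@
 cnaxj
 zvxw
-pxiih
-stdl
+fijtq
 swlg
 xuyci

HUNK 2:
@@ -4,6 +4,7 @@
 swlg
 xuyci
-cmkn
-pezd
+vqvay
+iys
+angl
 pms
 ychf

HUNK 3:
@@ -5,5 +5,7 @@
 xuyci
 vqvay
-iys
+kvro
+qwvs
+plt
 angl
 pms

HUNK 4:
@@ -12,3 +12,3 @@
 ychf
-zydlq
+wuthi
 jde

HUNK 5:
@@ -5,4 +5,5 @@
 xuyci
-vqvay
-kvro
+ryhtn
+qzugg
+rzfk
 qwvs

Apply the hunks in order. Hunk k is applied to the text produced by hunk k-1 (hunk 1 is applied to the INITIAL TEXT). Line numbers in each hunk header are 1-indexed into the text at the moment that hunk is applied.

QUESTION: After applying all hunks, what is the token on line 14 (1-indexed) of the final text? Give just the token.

Hunk 1: at line 1 remove [pxiih,stdl] add [fijtq] -> 11 lines: cnaxj zvxw fijtq swlg xuyci cmkn pezd pms ychf zydlq jde
Hunk 2: at line 4 remove [cmkn,pezd] add [vqvay,iys,angl] -> 12 lines: cnaxj zvxw fijtq swlg xuyci vqvay iys angl pms ychf zydlq jde
Hunk 3: at line 5 remove [iys] add [kvro,qwvs,plt] -> 14 lines: cnaxj zvxw fijtq swlg xuyci vqvay kvro qwvs plt angl pms ychf zydlq jde
Hunk 4: at line 12 remove [zydlq] add [wuthi] -> 14 lines: cnaxj zvxw fijtq swlg xuyci vqvay kvro qwvs plt angl pms ychf wuthi jde
Hunk 5: at line 5 remove [vqvay,kvro] add [ryhtn,qzugg,rzfk] -> 15 lines: cnaxj zvxw fijtq swlg xuyci ryhtn qzugg rzfk qwvs plt angl pms ychf wuthi jde
Final line 14: wuthi

Answer: wuthi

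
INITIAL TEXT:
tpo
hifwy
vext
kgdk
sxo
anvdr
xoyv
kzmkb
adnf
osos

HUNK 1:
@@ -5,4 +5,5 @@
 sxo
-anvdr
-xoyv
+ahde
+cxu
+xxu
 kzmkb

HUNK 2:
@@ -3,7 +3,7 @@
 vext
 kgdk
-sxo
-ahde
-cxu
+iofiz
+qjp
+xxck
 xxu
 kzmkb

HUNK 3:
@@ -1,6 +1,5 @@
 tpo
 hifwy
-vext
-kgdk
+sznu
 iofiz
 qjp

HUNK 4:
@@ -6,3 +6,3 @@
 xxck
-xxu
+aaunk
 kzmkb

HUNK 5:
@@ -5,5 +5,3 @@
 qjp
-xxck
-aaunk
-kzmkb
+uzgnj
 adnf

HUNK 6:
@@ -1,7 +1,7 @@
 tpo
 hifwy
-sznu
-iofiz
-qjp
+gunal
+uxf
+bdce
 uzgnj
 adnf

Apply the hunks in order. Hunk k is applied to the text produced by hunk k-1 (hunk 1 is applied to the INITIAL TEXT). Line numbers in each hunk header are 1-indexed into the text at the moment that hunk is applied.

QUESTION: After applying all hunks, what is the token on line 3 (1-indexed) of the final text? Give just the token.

Hunk 1: at line 5 remove [anvdr,xoyv] add [ahde,cxu,xxu] -> 11 lines: tpo hifwy vext kgdk sxo ahde cxu xxu kzmkb adnf osos
Hunk 2: at line 3 remove [sxo,ahde,cxu] add [iofiz,qjp,xxck] -> 11 lines: tpo hifwy vext kgdk iofiz qjp xxck xxu kzmkb adnf osos
Hunk 3: at line 1 remove [vext,kgdk] add [sznu] -> 10 lines: tpo hifwy sznu iofiz qjp xxck xxu kzmkb adnf osos
Hunk 4: at line 6 remove [xxu] add [aaunk] -> 10 lines: tpo hifwy sznu iofiz qjp xxck aaunk kzmkb adnf osos
Hunk 5: at line 5 remove [xxck,aaunk,kzmkb] add [uzgnj] -> 8 lines: tpo hifwy sznu iofiz qjp uzgnj adnf osos
Hunk 6: at line 1 remove [sznu,iofiz,qjp] add [gunal,uxf,bdce] -> 8 lines: tpo hifwy gunal uxf bdce uzgnj adnf osos
Final line 3: gunal

Answer: gunal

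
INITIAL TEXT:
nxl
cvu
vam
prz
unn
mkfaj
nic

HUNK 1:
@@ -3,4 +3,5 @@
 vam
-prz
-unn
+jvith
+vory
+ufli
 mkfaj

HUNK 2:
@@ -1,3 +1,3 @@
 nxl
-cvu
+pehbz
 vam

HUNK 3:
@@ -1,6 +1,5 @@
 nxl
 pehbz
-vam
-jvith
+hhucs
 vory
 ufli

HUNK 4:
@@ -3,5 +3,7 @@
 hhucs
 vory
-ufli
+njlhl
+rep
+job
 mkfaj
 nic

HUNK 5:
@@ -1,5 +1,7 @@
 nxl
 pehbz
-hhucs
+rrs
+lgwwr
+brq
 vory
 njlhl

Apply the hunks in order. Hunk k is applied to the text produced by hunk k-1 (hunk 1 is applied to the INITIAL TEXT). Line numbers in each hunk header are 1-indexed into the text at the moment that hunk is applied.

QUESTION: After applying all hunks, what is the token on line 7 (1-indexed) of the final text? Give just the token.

Hunk 1: at line 3 remove [prz,unn] add [jvith,vory,ufli] -> 8 lines: nxl cvu vam jvith vory ufli mkfaj nic
Hunk 2: at line 1 remove [cvu] add [pehbz] -> 8 lines: nxl pehbz vam jvith vory ufli mkfaj nic
Hunk 3: at line 1 remove [vam,jvith] add [hhucs] -> 7 lines: nxl pehbz hhucs vory ufli mkfaj nic
Hunk 4: at line 3 remove [ufli] add [njlhl,rep,job] -> 9 lines: nxl pehbz hhucs vory njlhl rep job mkfaj nic
Hunk 5: at line 1 remove [hhucs] add [rrs,lgwwr,brq] -> 11 lines: nxl pehbz rrs lgwwr brq vory njlhl rep job mkfaj nic
Final line 7: njlhl

Answer: njlhl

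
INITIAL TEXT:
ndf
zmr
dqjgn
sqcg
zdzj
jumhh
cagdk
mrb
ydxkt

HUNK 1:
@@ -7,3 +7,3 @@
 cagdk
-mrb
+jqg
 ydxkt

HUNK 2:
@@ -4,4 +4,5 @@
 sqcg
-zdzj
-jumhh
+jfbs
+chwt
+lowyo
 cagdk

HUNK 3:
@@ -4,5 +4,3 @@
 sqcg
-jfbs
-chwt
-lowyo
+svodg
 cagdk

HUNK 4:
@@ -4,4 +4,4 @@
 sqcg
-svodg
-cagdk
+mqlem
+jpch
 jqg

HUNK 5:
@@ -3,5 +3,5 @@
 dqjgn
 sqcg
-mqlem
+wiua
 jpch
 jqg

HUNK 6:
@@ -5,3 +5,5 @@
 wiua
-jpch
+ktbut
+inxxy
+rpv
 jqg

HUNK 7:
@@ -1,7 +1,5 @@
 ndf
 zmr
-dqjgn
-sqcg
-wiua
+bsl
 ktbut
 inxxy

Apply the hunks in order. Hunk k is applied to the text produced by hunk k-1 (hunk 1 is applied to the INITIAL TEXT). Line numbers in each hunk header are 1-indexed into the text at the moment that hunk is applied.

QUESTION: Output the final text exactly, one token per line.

Hunk 1: at line 7 remove [mrb] add [jqg] -> 9 lines: ndf zmr dqjgn sqcg zdzj jumhh cagdk jqg ydxkt
Hunk 2: at line 4 remove [zdzj,jumhh] add [jfbs,chwt,lowyo] -> 10 lines: ndf zmr dqjgn sqcg jfbs chwt lowyo cagdk jqg ydxkt
Hunk 3: at line 4 remove [jfbs,chwt,lowyo] add [svodg] -> 8 lines: ndf zmr dqjgn sqcg svodg cagdk jqg ydxkt
Hunk 4: at line 4 remove [svodg,cagdk] add [mqlem,jpch] -> 8 lines: ndf zmr dqjgn sqcg mqlem jpch jqg ydxkt
Hunk 5: at line 3 remove [mqlem] add [wiua] -> 8 lines: ndf zmr dqjgn sqcg wiua jpch jqg ydxkt
Hunk 6: at line 5 remove [jpch] add [ktbut,inxxy,rpv] -> 10 lines: ndf zmr dqjgn sqcg wiua ktbut inxxy rpv jqg ydxkt
Hunk 7: at line 1 remove [dqjgn,sqcg,wiua] add [bsl] -> 8 lines: ndf zmr bsl ktbut inxxy rpv jqg ydxkt

Answer: ndf
zmr
bsl
ktbut
inxxy
rpv
jqg
ydxkt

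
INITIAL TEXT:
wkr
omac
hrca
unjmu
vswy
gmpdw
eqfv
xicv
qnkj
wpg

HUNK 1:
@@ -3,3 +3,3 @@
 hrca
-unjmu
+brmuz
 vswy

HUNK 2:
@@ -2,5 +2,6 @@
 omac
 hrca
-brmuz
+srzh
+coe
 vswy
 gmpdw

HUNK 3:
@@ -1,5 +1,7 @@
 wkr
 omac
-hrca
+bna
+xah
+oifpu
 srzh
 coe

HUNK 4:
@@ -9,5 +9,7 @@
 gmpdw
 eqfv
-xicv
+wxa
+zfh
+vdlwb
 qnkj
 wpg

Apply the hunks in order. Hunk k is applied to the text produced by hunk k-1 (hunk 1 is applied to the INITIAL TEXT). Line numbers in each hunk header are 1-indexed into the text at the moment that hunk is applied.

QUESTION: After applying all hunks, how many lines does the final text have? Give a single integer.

Answer: 15

Derivation:
Hunk 1: at line 3 remove [unjmu] add [brmuz] -> 10 lines: wkr omac hrca brmuz vswy gmpdw eqfv xicv qnkj wpg
Hunk 2: at line 2 remove [brmuz] add [srzh,coe] -> 11 lines: wkr omac hrca srzh coe vswy gmpdw eqfv xicv qnkj wpg
Hunk 3: at line 1 remove [hrca] add [bna,xah,oifpu] -> 13 lines: wkr omac bna xah oifpu srzh coe vswy gmpdw eqfv xicv qnkj wpg
Hunk 4: at line 9 remove [xicv] add [wxa,zfh,vdlwb] -> 15 lines: wkr omac bna xah oifpu srzh coe vswy gmpdw eqfv wxa zfh vdlwb qnkj wpg
Final line count: 15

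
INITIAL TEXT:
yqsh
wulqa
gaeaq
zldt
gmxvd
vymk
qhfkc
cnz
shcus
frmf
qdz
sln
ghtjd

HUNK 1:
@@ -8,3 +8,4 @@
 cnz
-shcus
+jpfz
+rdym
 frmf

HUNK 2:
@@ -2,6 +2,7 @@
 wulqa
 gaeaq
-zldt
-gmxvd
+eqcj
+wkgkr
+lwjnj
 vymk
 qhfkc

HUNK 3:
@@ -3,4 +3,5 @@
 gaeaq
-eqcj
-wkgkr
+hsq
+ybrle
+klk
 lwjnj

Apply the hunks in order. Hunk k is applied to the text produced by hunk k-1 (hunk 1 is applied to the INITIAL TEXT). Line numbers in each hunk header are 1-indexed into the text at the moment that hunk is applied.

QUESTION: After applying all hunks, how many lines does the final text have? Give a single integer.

Answer: 16

Derivation:
Hunk 1: at line 8 remove [shcus] add [jpfz,rdym] -> 14 lines: yqsh wulqa gaeaq zldt gmxvd vymk qhfkc cnz jpfz rdym frmf qdz sln ghtjd
Hunk 2: at line 2 remove [zldt,gmxvd] add [eqcj,wkgkr,lwjnj] -> 15 lines: yqsh wulqa gaeaq eqcj wkgkr lwjnj vymk qhfkc cnz jpfz rdym frmf qdz sln ghtjd
Hunk 3: at line 3 remove [eqcj,wkgkr] add [hsq,ybrle,klk] -> 16 lines: yqsh wulqa gaeaq hsq ybrle klk lwjnj vymk qhfkc cnz jpfz rdym frmf qdz sln ghtjd
Final line count: 16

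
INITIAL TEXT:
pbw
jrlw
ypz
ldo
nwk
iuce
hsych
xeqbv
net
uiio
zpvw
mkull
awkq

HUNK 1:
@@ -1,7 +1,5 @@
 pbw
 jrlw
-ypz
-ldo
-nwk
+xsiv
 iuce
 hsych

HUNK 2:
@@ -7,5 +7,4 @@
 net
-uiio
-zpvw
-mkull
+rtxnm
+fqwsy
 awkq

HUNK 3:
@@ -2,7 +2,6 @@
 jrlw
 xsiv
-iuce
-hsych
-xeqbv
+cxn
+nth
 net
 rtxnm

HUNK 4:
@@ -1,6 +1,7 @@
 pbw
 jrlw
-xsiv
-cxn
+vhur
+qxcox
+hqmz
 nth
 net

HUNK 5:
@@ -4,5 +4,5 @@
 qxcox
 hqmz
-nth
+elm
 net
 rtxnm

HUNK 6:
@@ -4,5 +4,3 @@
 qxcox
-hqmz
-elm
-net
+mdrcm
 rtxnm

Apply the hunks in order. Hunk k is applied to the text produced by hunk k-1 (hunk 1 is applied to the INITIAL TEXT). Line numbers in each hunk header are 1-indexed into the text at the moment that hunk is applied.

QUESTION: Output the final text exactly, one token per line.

Answer: pbw
jrlw
vhur
qxcox
mdrcm
rtxnm
fqwsy
awkq

Derivation:
Hunk 1: at line 1 remove [ypz,ldo,nwk] add [xsiv] -> 11 lines: pbw jrlw xsiv iuce hsych xeqbv net uiio zpvw mkull awkq
Hunk 2: at line 7 remove [uiio,zpvw,mkull] add [rtxnm,fqwsy] -> 10 lines: pbw jrlw xsiv iuce hsych xeqbv net rtxnm fqwsy awkq
Hunk 3: at line 2 remove [iuce,hsych,xeqbv] add [cxn,nth] -> 9 lines: pbw jrlw xsiv cxn nth net rtxnm fqwsy awkq
Hunk 4: at line 1 remove [xsiv,cxn] add [vhur,qxcox,hqmz] -> 10 lines: pbw jrlw vhur qxcox hqmz nth net rtxnm fqwsy awkq
Hunk 5: at line 4 remove [nth] add [elm] -> 10 lines: pbw jrlw vhur qxcox hqmz elm net rtxnm fqwsy awkq
Hunk 6: at line 4 remove [hqmz,elm,net] add [mdrcm] -> 8 lines: pbw jrlw vhur qxcox mdrcm rtxnm fqwsy awkq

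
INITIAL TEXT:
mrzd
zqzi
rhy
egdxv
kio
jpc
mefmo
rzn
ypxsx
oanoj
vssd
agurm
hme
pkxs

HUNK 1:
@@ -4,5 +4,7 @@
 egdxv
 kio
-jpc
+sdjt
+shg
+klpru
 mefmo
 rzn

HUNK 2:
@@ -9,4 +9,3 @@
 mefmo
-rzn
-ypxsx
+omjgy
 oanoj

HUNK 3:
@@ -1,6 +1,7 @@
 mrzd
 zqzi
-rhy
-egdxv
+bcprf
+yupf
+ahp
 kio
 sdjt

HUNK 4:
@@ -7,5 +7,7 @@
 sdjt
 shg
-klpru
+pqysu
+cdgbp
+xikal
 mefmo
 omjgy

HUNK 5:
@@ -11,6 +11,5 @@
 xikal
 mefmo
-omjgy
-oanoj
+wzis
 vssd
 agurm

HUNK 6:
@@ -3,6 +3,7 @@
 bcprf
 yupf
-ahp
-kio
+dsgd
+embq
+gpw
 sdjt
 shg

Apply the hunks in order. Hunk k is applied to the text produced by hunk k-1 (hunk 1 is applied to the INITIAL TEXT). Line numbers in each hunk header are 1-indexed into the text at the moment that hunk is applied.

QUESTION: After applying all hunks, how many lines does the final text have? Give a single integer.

Answer: 18

Derivation:
Hunk 1: at line 4 remove [jpc] add [sdjt,shg,klpru] -> 16 lines: mrzd zqzi rhy egdxv kio sdjt shg klpru mefmo rzn ypxsx oanoj vssd agurm hme pkxs
Hunk 2: at line 9 remove [rzn,ypxsx] add [omjgy] -> 15 lines: mrzd zqzi rhy egdxv kio sdjt shg klpru mefmo omjgy oanoj vssd agurm hme pkxs
Hunk 3: at line 1 remove [rhy,egdxv] add [bcprf,yupf,ahp] -> 16 lines: mrzd zqzi bcprf yupf ahp kio sdjt shg klpru mefmo omjgy oanoj vssd agurm hme pkxs
Hunk 4: at line 7 remove [klpru] add [pqysu,cdgbp,xikal] -> 18 lines: mrzd zqzi bcprf yupf ahp kio sdjt shg pqysu cdgbp xikal mefmo omjgy oanoj vssd agurm hme pkxs
Hunk 5: at line 11 remove [omjgy,oanoj] add [wzis] -> 17 lines: mrzd zqzi bcprf yupf ahp kio sdjt shg pqysu cdgbp xikal mefmo wzis vssd agurm hme pkxs
Hunk 6: at line 3 remove [ahp,kio] add [dsgd,embq,gpw] -> 18 lines: mrzd zqzi bcprf yupf dsgd embq gpw sdjt shg pqysu cdgbp xikal mefmo wzis vssd agurm hme pkxs
Final line count: 18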